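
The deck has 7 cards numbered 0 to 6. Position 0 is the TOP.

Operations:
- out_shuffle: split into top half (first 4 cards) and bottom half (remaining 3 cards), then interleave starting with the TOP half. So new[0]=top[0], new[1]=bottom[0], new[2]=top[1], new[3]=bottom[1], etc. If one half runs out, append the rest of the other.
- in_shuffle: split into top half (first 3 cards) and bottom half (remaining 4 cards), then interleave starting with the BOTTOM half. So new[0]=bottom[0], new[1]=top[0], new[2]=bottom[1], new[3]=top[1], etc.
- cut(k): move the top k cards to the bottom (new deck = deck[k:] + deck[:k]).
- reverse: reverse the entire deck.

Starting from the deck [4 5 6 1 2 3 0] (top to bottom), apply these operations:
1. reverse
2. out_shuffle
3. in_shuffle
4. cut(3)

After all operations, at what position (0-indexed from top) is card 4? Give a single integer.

After op 1 (reverse): [0 3 2 1 6 5 4]
After op 2 (out_shuffle): [0 6 3 5 2 4 1]
After op 3 (in_shuffle): [5 0 2 6 4 3 1]
After op 4 (cut(3)): [6 4 3 1 5 0 2]
Card 4 is at position 1.

Answer: 1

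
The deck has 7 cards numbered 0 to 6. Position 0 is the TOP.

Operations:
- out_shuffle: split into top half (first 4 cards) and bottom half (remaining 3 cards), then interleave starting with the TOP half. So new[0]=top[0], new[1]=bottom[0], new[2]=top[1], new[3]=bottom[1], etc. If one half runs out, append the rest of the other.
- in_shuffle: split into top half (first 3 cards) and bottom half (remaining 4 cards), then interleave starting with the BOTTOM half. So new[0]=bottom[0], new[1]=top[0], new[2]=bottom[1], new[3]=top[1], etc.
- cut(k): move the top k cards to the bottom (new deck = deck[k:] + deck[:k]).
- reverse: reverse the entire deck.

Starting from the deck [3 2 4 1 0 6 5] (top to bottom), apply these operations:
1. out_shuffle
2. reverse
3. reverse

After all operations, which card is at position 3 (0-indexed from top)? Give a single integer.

Answer: 6

Derivation:
After op 1 (out_shuffle): [3 0 2 6 4 5 1]
After op 2 (reverse): [1 5 4 6 2 0 3]
After op 3 (reverse): [3 0 2 6 4 5 1]
Position 3: card 6.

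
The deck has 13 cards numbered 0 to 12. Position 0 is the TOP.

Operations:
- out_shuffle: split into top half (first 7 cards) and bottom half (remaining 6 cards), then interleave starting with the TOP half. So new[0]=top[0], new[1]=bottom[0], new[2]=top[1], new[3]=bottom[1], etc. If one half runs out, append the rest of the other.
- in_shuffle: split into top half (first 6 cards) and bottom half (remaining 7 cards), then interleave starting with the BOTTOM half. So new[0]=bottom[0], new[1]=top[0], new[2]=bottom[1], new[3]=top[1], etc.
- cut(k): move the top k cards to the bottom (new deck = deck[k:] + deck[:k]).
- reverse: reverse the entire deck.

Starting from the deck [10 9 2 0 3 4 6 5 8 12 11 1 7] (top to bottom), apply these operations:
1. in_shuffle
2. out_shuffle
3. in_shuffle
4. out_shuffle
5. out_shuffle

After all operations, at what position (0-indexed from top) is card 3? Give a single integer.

After op 1 (in_shuffle): [6 10 5 9 8 2 12 0 11 3 1 4 7]
After op 2 (out_shuffle): [6 0 10 11 5 3 9 1 8 4 2 7 12]
After op 3 (in_shuffle): [9 6 1 0 8 10 4 11 2 5 7 3 12]
After op 4 (out_shuffle): [9 11 6 2 1 5 0 7 8 3 10 12 4]
After op 5 (out_shuffle): [9 7 11 8 6 3 2 10 1 12 5 4 0]
Card 3 is at position 5.

Answer: 5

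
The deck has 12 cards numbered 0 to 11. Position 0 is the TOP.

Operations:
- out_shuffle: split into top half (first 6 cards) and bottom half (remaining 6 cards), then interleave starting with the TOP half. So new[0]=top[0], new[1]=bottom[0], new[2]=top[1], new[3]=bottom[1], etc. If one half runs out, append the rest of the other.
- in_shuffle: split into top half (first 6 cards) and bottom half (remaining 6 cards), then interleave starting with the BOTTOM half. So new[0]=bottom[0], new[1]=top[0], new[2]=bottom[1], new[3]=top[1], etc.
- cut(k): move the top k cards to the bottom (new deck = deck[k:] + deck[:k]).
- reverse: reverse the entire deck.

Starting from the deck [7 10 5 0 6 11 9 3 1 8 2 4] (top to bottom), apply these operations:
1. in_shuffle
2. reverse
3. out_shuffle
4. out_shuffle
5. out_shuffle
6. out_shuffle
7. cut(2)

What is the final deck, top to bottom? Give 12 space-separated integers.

After op 1 (in_shuffle): [9 7 3 10 1 5 8 0 2 6 4 11]
After op 2 (reverse): [11 4 6 2 0 8 5 1 10 3 7 9]
After op 3 (out_shuffle): [11 5 4 1 6 10 2 3 0 7 8 9]
After op 4 (out_shuffle): [11 2 5 3 4 0 1 7 6 8 10 9]
After op 5 (out_shuffle): [11 1 2 7 5 6 3 8 4 10 0 9]
After op 6 (out_shuffle): [11 3 1 8 2 4 7 10 5 0 6 9]
After op 7 (cut(2)): [1 8 2 4 7 10 5 0 6 9 11 3]

Answer: 1 8 2 4 7 10 5 0 6 9 11 3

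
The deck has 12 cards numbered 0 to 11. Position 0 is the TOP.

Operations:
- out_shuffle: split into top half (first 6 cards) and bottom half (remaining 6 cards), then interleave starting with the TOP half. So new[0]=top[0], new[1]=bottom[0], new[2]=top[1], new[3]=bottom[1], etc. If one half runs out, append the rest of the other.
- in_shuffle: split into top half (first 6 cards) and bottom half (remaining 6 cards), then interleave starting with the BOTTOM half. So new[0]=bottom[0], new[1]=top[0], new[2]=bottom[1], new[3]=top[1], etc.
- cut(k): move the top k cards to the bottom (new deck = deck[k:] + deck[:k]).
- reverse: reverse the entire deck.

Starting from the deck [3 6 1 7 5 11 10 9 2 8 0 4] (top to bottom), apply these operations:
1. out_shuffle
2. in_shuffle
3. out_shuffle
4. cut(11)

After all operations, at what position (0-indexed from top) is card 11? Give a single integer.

After op 1 (out_shuffle): [3 10 6 9 1 2 7 8 5 0 11 4]
After op 2 (in_shuffle): [7 3 8 10 5 6 0 9 11 1 4 2]
After op 3 (out_shuffle): [7 0 3 9 8 11 10 1 5 4 6 2]
After op 4 (cut(11)): [2 7 0 3 9 8 11 10 1 5 4 6]
Card 11 is at position 6.

Answer: 6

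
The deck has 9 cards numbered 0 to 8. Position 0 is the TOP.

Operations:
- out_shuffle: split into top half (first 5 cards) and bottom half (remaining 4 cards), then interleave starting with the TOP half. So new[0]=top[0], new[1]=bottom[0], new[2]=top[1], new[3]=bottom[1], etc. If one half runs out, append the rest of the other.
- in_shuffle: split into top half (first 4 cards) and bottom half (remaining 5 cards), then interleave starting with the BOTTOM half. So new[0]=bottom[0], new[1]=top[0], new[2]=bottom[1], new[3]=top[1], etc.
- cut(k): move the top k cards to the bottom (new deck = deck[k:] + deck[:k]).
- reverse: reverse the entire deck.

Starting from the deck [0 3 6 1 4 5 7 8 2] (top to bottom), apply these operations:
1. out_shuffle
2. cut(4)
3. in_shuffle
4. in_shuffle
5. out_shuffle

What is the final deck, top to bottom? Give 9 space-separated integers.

Answer: 5 0 4 2 1 8 6 7 3

Derivation:
After op 1 (out_shuffle): [0 5 3 7 6 8 1 2 4]
After op 2 (cut(4)): [6 8 1 2 4 0 5 3 7]
After op 3 (in_shuffle): [4 6 0 8 5 1 3 2 7]
After op 4 (in_shuffle): [5 4 1 6 3 0 2 8 7]
After op 5 (out_shuffle): [5 0 4 2 1 8 6 7 3]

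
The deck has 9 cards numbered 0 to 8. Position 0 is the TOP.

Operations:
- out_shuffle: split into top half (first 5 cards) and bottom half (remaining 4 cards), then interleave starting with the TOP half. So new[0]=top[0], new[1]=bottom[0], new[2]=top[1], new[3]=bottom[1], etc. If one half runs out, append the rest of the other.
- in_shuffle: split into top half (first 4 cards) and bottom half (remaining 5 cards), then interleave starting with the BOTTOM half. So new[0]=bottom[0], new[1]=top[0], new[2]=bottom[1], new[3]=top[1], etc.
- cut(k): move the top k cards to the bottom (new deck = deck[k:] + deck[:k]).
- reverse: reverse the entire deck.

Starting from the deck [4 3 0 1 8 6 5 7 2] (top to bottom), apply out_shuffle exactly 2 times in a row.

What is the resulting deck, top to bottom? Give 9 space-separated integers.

Answer: 4 7 6 1 3 2 5 8 0

Derivation:
After op 1 (out_shuffle): [4 6 3 5 0 7 1 2 8]
After op 2 (out_shuffle): [4 7 6 1 3 2 5 8 0]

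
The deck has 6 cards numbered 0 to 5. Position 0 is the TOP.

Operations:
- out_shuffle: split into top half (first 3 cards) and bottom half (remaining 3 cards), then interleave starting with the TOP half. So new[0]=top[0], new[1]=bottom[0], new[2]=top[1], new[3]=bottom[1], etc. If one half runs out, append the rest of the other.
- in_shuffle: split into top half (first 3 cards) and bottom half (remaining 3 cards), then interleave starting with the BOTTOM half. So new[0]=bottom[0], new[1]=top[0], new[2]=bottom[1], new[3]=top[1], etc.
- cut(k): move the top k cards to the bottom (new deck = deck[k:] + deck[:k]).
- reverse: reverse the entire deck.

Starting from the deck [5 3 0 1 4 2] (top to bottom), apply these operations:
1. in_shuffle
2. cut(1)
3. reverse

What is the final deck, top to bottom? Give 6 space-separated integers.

After op 1 (in_shuffle): [1 5 4 3 2 0]
After op 2 (cut(1)): [5 4 3 2 0 1]
After op 3 (reverse): [1 0 2 3 4 5]

Answer: 1 0 2 3 4 5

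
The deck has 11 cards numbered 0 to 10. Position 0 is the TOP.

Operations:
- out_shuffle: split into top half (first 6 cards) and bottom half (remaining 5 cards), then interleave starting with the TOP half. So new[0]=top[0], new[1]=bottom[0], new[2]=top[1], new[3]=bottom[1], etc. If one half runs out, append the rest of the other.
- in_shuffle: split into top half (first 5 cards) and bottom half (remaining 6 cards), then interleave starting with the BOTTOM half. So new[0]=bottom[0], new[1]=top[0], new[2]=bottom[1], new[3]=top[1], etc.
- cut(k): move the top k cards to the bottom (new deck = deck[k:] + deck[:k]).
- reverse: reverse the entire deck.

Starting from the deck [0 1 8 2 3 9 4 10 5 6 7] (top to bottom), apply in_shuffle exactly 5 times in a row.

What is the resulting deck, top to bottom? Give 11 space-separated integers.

Answer: 6 5 10 4 9 3 2 8 1 0 7

Derivation:
After op 1 (in_shuffle): [9 0 4 1 10 8 5 2 6 3 7]
After op 2 (in_shuffle): [8 9 5 0 2 4 6 1 3 10 7]
After op 3 (in_shuffle): [4 8 6 9 1 5 3 0 10 2 7]
After op 4 (in_shuffle): [5 4 3 8 0 6 10 9 2 1 7]
After op 5 (in_shuffle): [6 5 10 4 9 3 2 8 1 0 7]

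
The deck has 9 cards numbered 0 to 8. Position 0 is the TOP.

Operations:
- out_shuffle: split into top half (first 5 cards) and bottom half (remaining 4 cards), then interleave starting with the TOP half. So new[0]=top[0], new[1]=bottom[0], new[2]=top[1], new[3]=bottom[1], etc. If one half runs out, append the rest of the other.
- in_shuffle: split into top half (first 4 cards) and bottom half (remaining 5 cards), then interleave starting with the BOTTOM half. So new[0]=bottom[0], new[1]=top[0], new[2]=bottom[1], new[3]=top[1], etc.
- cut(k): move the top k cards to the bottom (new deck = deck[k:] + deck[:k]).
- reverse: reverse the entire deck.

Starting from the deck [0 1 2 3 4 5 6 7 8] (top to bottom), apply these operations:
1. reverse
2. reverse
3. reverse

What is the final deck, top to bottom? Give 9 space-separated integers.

Answer: 8 7 6 5 4 3 2 1 0

Derivation:
After op 1 (reverse): [8 7 6 5 4 3 2 1 0]
After op 2 (reverse): [0 1 2 3 4 5 6 7 8]
After op 3 (reverse): [8 7 6 5 4 3 2 1 0]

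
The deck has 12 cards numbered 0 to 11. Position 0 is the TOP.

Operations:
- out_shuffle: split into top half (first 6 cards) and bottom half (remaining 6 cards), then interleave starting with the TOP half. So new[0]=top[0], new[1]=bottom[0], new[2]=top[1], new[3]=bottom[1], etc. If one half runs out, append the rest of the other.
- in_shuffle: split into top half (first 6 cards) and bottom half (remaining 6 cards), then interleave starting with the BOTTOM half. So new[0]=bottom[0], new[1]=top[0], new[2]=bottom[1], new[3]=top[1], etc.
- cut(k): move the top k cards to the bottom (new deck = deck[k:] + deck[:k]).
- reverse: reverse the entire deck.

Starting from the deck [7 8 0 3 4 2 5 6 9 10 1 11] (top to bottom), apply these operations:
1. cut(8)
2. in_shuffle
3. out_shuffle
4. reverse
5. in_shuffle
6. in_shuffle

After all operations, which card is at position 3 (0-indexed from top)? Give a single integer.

After op 1 (cut(8)): [9 10 1 11 7 8 0 3 4 2 5 6]
After op 2 (in_shuffle): [0 9 3 10 4 1 2 11 5 7 6 8]
After op 3 (out_shuffle): [0 2 9 11 3 5 10 7 4 6 1 8]
After op 4 (reverse): [8 1 6 4 7 10 5 3 11 9 2 0]
After op 5 (in_shuffle): [5 8 3 1 11 6 9 4 2 7 0 10]
After op 6 (in_shuffle): [9 5 4 8 2 3 7 1 0 11 10 6]
Position 3: card 8.

Answer: 8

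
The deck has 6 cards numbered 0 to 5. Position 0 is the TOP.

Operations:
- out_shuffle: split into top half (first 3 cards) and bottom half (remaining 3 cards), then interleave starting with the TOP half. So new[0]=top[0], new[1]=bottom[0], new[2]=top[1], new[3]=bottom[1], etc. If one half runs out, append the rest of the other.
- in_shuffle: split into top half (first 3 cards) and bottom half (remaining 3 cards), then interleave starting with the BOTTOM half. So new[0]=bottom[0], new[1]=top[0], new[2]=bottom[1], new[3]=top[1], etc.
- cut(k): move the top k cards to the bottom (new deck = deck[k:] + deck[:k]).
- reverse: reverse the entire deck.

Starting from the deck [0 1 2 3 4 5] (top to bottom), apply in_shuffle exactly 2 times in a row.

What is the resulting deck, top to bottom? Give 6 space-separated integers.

Answer: 1 3 5 0 2 4

Derivation:
After op 1 (in_shuffle): [3 0 4 1 5 2]
After op 2 (in_shuffle): [1 3 5 0 2 4]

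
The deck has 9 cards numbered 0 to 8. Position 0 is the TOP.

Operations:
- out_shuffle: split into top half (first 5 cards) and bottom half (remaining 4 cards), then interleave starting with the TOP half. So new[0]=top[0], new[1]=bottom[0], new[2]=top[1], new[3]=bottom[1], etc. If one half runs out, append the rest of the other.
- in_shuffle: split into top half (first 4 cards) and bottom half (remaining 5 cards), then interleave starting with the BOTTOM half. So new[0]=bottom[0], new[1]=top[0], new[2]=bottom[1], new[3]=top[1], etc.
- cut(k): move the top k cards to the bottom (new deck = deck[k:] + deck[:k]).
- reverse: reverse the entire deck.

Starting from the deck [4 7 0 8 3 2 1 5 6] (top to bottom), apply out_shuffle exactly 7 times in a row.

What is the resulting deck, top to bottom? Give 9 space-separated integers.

Answer: 4 2 7 1 0 5 8 6 3

Derivation:
After op 1 (out_shuffle): [4 2 7 1 0 5 8 6 3]
After op 2 (out_shuffle): [4 5 2 8 7 6 1 3 0]
After op 3 (out_shuffle): [4 6 5 1 2 3 8 0 7]
After op 4 (out_shuffle): [4 3 6 8 5 0 1 7 2]
After op 5 (out_shuffle): [4 0 3 1 6 7 8 2 5]
After op 6 (out_shuffle): [4 7 0 8 3 2 1 5 6]
After op 7 (out_shuffle): [4 2 7 1 0 5 8 6 3]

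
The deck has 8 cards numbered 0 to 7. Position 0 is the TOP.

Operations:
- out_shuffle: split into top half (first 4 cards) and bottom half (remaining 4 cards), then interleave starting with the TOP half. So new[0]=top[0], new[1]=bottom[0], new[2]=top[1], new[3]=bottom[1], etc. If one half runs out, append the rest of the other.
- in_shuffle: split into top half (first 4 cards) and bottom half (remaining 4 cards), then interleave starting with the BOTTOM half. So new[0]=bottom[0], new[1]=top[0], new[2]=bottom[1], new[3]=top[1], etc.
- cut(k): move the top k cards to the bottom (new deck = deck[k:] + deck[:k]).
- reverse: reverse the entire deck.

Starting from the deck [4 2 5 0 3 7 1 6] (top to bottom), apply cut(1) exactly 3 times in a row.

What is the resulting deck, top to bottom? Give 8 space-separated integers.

Answer: 0 3 7 1 6 4 2 5

Derivation:
After op 1 (cut(1)): [2 5 0 3 7 1 6 4]
After op 2 (cut(1)): [5 0 3 7 1 6 4 2]
After op 3 (cut(1)): [0 3 7 1 6 4 2 5]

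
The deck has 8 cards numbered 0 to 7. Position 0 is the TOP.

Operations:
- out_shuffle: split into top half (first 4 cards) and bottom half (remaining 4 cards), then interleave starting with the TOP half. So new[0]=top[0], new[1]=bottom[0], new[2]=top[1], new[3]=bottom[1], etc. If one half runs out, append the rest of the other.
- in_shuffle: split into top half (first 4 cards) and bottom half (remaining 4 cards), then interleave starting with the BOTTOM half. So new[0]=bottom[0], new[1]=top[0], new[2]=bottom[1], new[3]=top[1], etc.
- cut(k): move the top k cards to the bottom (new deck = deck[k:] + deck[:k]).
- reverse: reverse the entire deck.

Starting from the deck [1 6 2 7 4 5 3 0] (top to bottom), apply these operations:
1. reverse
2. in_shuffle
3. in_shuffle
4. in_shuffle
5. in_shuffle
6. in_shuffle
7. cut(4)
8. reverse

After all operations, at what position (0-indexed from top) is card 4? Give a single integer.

Answer: 2

Derivation:
After op 1 (reverse): [0 3 5 4 7 2 6 1]
After op 2 (in_shuffle): [7 0 2 3 6 5 1 4]
After op 3 (in_shuffle): [6 7 5 0 1 2 4 3]
After op 4 (in_shuffle): [1 6 2 7 4 5 3 0]
After op 5 (in_shuffle): [4 1 5 6 3 2 0 7]
After op 6 (in_shuffle): [3 4 2 1 0 5 7 6]
After op 7 (cut(4)): [0 5 7 6 3 4 2 1]
After op 8 (reverse): [1 2 4 3 6 7 5 0]
Card 4 is at position 2.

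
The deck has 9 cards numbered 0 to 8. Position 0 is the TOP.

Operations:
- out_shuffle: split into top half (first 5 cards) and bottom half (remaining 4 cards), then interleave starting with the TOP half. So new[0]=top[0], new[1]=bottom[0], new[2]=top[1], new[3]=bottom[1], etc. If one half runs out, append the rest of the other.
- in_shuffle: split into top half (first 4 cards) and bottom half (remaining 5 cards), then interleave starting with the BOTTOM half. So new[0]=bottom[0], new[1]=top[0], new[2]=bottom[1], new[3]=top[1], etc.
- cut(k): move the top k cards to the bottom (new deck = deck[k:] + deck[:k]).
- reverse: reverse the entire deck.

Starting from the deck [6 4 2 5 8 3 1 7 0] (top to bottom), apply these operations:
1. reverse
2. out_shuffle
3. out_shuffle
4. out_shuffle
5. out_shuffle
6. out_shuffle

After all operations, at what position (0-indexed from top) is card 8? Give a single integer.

After op 1 (reverse): [0 7 1 3 8 5 2 4 6]
After op 2 (out_shuffle): [0 5 7 2 1 4 3 6 8]
After op 3 (out_shuffle): [0 4 5 3 7 6 2 8 1]
After op 4 (out_shuffle): [0 6 4 2 5 8 3 1 7]
After op 5 (out_shuffle): [0 8 6 3 4 1 2 7 5]
After op 6 (out_shuffle): [0 1 8 2 6 7 3 5 4]
Card 8 is at position 2.

Answer: 2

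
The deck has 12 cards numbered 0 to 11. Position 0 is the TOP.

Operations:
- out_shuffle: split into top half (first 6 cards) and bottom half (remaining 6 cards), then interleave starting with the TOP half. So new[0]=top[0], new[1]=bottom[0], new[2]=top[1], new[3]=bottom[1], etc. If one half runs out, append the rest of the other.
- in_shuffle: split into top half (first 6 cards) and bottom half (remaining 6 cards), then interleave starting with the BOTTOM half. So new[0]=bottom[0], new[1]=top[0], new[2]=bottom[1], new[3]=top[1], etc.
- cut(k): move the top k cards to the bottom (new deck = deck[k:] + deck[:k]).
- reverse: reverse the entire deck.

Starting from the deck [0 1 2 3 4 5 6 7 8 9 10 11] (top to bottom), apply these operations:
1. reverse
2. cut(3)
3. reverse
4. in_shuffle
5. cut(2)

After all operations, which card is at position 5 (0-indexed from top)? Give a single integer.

Answer: 0

Derivation:
After op 1 (reverse): [11 10 9 8 7 6 5 4 3 2 1 0]
After op 2 (cut(3)): [8 7 6 5 4 3 2 1 0 11 10 9]
After op 3 (reverse): [9 10 11 0 1 2 3 4 5 6 7 8]
After op 4 (in_shuffle): [3 9 4 10 5 11 6 0 7 1 8 2]
After op 5 (cut(2)): [4 10 5 11 6 0 7 1 8 2 3 9]
Position 5: card 0.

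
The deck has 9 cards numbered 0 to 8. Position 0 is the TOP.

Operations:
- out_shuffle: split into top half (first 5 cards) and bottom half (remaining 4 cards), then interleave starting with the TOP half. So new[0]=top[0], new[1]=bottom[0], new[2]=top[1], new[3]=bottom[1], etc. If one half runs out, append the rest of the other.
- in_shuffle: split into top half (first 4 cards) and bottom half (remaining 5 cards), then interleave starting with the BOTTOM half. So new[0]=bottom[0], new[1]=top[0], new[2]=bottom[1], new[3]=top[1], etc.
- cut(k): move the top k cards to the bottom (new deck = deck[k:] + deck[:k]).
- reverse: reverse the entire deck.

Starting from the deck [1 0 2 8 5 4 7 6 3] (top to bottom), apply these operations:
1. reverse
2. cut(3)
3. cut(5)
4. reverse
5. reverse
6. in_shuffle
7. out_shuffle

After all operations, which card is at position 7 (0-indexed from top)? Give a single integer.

Answer: 0

Derivation:
After op 1 (reverse): [3 6 7 4 5 8 2 0 1]
After op 2 (cut(3)): [4 5 8 2 0 1 3 6 7]
After op 3 (cut(5)): [1 3 6 7 4 5 8 2 0]
After op 4 (reverse): [0 2 8 5 4 7 6 3 1]
After op 5 (reverse): [1 3 6 7 4 5 8 2 0]
After op 6 (in_shuffle): [4 1 5 3 8 6 2 7 0]
After op 7 (out_shuffle): [4 6 1 2 5 7 3 0 8]
Position 7: card 0.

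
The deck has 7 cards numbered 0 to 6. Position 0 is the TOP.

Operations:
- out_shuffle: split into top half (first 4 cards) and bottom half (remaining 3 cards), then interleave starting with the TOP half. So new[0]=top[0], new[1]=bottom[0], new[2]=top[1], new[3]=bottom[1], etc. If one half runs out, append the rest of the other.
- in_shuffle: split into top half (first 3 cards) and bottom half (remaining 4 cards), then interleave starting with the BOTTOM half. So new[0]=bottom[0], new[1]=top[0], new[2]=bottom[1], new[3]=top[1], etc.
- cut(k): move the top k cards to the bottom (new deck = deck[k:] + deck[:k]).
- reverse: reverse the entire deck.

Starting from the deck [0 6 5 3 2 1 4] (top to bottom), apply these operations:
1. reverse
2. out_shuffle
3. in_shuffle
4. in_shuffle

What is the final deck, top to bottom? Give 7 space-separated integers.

After op 1 (reverse): [4 1 2 3 5 6 0]
After op 2 (out_shuffle): [4 5 1 6 2 0 3]
After op 3 (in_shuffle): [6 4 2 5 0 1 3]
After op 4 (in_shuffle): [5 6 0 4 1 2 3]

Answer: 5 6 0 4 1 2 3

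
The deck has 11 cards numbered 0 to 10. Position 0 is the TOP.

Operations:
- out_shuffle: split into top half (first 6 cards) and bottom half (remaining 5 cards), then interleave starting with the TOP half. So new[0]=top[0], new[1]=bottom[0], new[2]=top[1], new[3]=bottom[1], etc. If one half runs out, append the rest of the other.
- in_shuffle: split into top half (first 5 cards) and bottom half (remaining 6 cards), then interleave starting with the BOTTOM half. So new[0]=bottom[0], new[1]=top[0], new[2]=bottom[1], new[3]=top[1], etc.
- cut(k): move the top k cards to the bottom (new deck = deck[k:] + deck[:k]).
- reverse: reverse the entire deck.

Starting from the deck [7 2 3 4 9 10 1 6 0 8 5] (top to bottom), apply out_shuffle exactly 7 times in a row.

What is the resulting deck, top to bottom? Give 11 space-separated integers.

Answer: 7 0 10 3 5 6 9 2 8 1 4

Derivation:
After op 1 (out_shuffle): [7 1 2 6 3 0 4 8 9 5 10]
After op 2 (out_shuffle): [7 4 1 8 2 9 6 5 3 10 0]
After op 3 (out_shuffle): [7 6 4 5 1 3 8 10 2 0 9]
After op 4 (out_shuffle): [7 8 6 10 4 2 5 0 1 9 3]
After op 5 (out_shuffle): [7 5 8 0 6 1 10 9 4 3 2]
After op 6 (out_shuffle): [7 10 5 9 8 4 0 3 6 2 1]
After op 7 (out_shuffle): [7 0 10 3 5 6 9 2 8 1 4]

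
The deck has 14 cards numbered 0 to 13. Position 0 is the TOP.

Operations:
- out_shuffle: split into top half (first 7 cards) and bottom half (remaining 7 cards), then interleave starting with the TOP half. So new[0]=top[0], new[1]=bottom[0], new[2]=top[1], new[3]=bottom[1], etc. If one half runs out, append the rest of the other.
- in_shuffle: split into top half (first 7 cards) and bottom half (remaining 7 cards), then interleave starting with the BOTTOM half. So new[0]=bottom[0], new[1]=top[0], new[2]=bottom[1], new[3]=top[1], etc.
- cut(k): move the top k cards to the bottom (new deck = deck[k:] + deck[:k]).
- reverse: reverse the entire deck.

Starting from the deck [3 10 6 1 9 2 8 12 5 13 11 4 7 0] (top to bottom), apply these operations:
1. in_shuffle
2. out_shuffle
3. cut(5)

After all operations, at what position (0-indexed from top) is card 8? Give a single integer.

After op 1 (in_shuffle): [12 3 5 10 13 6 11 1 4 9 7 2 0 8]
After op 2 (out_shuffle): [12 1 3 4 5 9 10 7 13 2 6 0 11 8]
After op 3 (cut(5)): [9 10 7 13 2 6 0 11 8 12 1 3 4 5]
Card 8 is at position 8.

Answer: 8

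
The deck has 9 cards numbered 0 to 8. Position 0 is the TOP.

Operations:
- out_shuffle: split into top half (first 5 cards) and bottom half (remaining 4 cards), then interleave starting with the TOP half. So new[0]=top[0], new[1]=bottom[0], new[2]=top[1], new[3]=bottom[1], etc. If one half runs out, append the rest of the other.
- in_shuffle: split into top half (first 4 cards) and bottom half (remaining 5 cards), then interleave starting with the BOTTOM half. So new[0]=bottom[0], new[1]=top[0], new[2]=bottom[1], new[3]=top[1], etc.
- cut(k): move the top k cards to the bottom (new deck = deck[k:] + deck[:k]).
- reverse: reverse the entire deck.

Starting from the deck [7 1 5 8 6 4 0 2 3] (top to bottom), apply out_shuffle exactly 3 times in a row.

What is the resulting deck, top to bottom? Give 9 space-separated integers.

Answer: 7 3 2 0 4 6 8 5 1

Derivation:
After op 1 (out_shuffle): [7 4 1 0 5 2 8 3 6]
After op 2 (out_shuffle): [7 2 4 8 1 3 0 6 5]
After op 3 (out_shuffle): [7 3 2 0 4 6 8 5 1]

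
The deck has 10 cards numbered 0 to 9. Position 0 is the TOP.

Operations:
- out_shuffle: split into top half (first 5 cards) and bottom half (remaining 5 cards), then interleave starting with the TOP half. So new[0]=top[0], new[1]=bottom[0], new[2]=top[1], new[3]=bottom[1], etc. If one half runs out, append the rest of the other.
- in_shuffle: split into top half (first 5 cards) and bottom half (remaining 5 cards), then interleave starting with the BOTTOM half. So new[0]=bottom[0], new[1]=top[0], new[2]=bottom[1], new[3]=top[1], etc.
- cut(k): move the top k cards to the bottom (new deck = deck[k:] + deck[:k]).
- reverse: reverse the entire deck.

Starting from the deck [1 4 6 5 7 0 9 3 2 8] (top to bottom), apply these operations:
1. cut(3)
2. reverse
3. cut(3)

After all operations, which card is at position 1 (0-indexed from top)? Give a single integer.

After op 1 (cut(3)): [5 7 0 9 3 2 8 1 4 6]
After op 2 (reverse): [6 4 1 8 2 3 9 0 7 5]
After op 3 (cut(3)): [8 2 3 9 0 7 5 6 4 1]
Position 1: card 2.

Answer: 2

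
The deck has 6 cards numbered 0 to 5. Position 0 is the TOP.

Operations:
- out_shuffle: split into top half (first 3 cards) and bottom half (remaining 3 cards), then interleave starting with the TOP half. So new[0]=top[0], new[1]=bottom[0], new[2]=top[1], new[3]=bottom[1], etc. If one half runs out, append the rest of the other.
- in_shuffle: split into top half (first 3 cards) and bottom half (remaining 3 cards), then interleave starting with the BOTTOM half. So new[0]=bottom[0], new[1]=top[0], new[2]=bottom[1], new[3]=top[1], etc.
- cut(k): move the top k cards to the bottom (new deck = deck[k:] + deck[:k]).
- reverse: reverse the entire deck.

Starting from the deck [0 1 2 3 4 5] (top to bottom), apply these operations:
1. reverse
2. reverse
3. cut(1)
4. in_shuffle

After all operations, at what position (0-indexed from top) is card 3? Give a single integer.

Answer: 5

Derivation:
After op 1 (reverse): [5 4 3 2 1 0]
After op 2 (reverse): [0 1 2 3 4 5]
After op 3 (cut(1)): [1 2 3 4 5 0]
After op 4 (in_shuffle): [4 1 5 2 0 3]
Card 3 is at position 5.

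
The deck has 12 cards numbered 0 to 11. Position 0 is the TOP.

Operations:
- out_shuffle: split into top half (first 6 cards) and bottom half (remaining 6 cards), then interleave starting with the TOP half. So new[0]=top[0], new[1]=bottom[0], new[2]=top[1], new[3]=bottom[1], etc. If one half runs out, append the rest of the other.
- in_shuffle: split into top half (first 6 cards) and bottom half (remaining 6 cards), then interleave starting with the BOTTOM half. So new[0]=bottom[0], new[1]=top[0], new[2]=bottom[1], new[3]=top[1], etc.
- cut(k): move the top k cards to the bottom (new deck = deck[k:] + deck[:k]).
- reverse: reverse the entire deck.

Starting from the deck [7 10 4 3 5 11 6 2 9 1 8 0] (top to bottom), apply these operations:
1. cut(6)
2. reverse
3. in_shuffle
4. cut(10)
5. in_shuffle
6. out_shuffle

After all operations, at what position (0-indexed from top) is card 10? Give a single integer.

After op 1 (cut(6)): [6 2 9 1 8 0 7 10 4 3 5 11]
After op 2 (reverse): [11 5 3 4 10 7 0 8 1 9 2 6]
After op 3 (in_shuffle): [0 11 8 5 1 3 9 4 2 10 6 7]
After op 4 (cut(10)): [6 7 0 11 8 5 1 3 9 4 2 10]
After op 5 (in_shuffle): [1 6 3 7 9 0 4 11 2 8 10 5]
After op 6 (out_shuffle): [1 4 6 11 3 2 7 8 9 10 0 5]
Card 10 is at position 9.

Answer: 9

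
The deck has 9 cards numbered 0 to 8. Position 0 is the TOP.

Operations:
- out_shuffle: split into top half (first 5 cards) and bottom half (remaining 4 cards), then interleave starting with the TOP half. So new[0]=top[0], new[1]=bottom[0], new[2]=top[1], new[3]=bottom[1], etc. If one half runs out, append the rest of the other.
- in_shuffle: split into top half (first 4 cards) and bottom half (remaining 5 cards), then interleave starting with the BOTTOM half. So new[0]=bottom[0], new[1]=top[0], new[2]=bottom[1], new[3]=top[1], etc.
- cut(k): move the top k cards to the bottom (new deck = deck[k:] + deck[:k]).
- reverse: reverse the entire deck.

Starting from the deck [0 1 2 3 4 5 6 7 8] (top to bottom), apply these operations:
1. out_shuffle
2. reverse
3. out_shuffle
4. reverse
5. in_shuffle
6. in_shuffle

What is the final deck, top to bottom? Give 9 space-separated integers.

After op 1 (out_shuffle): [0 5 1 6 2 7 3 8 4]
After op 2 (reverse): [4 8 3 7 2 6 1 5 0]
After op 3 (out_shuffle): [4 6 8 1 3 5 7 0 2]
After op 4 (reverse): [2 0 7 5 3 1 8 6 4]
After op 5 (in_shuffle): [3 2 1 0 8 7 6 5 4]
After op 6 (in_shuffle): [8 3 7 2 6 1 5 0 4]

Answer: 8 3 7 2 6 1 5 0 4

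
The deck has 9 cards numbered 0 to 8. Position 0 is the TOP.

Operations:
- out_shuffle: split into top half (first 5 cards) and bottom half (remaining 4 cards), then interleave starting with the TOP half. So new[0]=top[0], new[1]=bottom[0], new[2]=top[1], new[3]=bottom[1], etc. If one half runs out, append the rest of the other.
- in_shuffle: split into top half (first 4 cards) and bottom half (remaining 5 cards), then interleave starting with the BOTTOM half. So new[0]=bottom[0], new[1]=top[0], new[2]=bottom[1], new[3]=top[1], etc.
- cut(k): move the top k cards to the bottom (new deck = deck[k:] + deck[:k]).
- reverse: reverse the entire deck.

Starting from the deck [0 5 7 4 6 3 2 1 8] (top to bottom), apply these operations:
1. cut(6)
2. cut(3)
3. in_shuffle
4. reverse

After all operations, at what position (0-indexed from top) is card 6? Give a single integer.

After op 1 (cut(6)): [2 1 8 0 5 7 4 6 3]
After op 2 (cut(3)): [0 5 7 4 6 3 2 1 8]
After op 3 (in_shuffle): [6 0 3 5 2 7 1 4 8]
After op 4 (reverse): [8 4 1 7 2 5 3 0 6]
Card 6 is at position 8.

Answer: 8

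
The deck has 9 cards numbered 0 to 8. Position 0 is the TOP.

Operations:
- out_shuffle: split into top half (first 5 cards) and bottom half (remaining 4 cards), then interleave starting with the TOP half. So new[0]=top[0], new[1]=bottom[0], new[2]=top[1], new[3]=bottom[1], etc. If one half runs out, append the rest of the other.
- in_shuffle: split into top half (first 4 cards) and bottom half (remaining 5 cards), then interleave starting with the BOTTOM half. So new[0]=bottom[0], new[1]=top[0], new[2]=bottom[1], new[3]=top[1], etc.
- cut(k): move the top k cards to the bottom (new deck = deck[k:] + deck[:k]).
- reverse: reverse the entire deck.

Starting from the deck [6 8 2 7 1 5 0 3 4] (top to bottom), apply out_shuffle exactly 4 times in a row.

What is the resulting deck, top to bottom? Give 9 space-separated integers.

After op 1 (out_shuffle): [6 5 8 0 2 3 7 4 1]
After op 2 (out_shuffle): [6 3 5 7 8 4 0 1 2]
After op 3 (out_shuffle): [6 4 3 0 5 1 7 2 8]
After op 4 (out_shuffle): [6 1 4 7 3 2 0 8 5]

Answer: 6 1 4 7 3 2 0 8 5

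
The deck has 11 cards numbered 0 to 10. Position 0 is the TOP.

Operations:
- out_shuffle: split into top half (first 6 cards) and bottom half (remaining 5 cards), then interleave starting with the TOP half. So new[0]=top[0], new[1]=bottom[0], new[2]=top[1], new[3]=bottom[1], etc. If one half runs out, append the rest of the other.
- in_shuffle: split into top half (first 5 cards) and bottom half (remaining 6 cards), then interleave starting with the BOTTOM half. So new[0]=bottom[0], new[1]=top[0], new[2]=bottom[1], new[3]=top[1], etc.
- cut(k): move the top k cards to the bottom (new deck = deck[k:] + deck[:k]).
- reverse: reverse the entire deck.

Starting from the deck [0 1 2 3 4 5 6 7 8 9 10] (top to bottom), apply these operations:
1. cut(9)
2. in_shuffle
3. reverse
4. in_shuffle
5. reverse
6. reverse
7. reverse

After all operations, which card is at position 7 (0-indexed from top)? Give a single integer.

After op 1 (cut(9)): [9 10 0 1 2 3 4 5 6 7 8]
After op 2 (in_shuffle): [3 9 4 10 5 0 6 1 7 2 8]
After op 3 (reverse): [8 2 7 1 6 0 5 10 4 9 3]
After op 4 (in_shuffle): [0 8 5 2 10 7 4 1 9 6 3]
After op 5 (reverse): [3 6 9 1 4 7 10 2 5 8 0]
After op 6 (reverse): [0 8 5 2 10 7 4 1 9 6 3]
After op 7 (reverse): [3 6 9 1 4 7 10 2 5 8 0]
Position 7: card 2.

Answer: 2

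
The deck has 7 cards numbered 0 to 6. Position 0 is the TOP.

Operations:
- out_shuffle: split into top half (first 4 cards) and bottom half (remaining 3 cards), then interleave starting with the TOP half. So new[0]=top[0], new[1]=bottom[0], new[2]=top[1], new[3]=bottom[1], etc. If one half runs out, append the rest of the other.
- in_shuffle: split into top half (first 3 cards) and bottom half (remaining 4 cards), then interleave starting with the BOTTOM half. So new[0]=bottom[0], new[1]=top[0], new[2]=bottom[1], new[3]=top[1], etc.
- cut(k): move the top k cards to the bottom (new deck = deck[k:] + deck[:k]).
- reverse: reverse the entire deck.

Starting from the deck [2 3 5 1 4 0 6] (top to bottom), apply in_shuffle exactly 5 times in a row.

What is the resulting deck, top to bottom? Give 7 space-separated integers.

Answer: 3 1 0 2 5 4 6

Derivation:
After op 1 (in_shuffle): [1 2 4 3 0 5 6]
After op 2 (in_shuffle): [3 1 0 2 5 4 6]
After op 3 (in_shuffle): [2 3 5 1 4 0 6]
After op 4 (in_shuffle): [1 2 4 3 0 5 6]
After op 5 (in_shuffle): [3 1 0 2 5 4 6]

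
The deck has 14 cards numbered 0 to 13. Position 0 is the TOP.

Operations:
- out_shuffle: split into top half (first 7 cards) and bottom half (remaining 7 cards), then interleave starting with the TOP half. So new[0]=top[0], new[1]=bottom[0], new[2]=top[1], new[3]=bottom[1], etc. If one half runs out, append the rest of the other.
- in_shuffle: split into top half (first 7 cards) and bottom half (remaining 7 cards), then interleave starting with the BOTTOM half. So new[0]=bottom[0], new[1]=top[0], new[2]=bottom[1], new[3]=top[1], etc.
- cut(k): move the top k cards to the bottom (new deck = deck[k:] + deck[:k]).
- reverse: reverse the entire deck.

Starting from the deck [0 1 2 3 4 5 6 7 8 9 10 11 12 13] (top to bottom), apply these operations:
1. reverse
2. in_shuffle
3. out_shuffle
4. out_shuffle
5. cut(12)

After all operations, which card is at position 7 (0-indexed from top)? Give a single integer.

After op 1 (reverse): [13 12 11 10 9 8 7 6 5 4 3 2 1 0]
After op 2 (in_shuffle): [6 13 5 12 4 11 3 10 2 9 1 8 0 7]
After op 3 (out_shuffle): [6 10 13 2 5 9 12 1 4 8 11 0 3 7]
After op 4 (out_shuffle): [6 1 10 4 13 8 2 11 5 0 9 3 12 7]
After op 5 (cut(12)): [12 7 6 1 10 4 13 8 2 11 5 0 9 3]
Position 7: card 8.

Answer: 8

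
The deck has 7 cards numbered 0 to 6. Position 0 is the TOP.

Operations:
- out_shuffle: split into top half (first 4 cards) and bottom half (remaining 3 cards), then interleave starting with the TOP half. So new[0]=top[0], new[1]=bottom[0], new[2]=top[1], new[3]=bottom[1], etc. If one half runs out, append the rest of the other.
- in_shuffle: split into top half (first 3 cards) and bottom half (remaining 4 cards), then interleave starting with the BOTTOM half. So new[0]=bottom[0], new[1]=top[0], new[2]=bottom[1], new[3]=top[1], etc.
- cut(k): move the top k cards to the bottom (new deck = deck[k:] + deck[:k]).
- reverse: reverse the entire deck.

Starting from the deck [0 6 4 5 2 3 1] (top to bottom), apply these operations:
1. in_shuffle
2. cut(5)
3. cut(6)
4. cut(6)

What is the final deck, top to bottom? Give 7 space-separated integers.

After op 1 (in_shuffle): [5 0 2 6 3 4 1]
After op 2 (cut(5)): [4 1 5 0 2 6 3]
After op 3 (cut(6)): [3 4 1 5 0 2 6]
After op 4 (cut(6)): [6 3 4 1 5 0 2]

Answer: 6 3 4 1 5 0 2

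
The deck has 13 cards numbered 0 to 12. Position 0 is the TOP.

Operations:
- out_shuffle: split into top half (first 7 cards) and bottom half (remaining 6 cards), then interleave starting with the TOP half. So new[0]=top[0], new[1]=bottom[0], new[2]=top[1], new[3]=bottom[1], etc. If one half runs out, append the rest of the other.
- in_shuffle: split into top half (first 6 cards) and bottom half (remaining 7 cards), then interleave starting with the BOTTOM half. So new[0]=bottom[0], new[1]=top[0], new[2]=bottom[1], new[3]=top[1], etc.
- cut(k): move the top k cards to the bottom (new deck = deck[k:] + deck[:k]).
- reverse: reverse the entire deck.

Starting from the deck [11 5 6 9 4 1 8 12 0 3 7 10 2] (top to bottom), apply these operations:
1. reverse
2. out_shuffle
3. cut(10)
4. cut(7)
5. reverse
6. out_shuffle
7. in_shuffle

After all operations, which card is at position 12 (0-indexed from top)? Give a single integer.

After op 1 (reverse): [2 10 7 3 0 12 8 1 4 9 6 5 11]
After op 2 (out_shuffle): [2 1 10 4 7 9 3 6 0 5 12 11 8]
After op 3 (cut(10)): [12 11 8 2 1 10 4 7 9 3 6 0 5]
After op 4 (cut(7)): [7 9 3 6 0 5 12 11 8 2 1 10 4]
After op 5 (reverse): [4 10 1 2 8 11 12 5 0 6 3 9 7]
After op 6 (out_shuffle): [4 5 10 0 1 6 2 3 8 9 11 7 12]
After op 7 (in_shuffle): [2 4 3 5 8 10 9 0 11 1 7 6 12]
Position 12: card 12.

Answer: 12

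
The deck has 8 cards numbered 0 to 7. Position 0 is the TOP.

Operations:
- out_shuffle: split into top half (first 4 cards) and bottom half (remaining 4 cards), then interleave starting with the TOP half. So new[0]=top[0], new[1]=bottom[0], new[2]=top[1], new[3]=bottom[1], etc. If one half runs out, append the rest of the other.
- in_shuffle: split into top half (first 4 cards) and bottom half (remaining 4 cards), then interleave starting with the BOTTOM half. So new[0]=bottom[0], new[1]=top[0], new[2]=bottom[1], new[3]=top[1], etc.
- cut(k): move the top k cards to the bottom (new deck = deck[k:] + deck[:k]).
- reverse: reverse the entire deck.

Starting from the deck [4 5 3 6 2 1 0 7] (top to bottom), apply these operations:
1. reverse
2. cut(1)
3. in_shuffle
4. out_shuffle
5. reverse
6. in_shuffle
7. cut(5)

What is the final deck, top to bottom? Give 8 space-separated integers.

Answer: 7 3 5 2 6 0 1 4

Derivation:
After op 1 (reverse): [7 0 1 2 6 3 5 4]
After op 2 (cut(1)): [0 1 2 6 3 5 4 7]
After op 3 (in_shuffle): [3 0 5 1 4 2 7 6]
After op 4 (out_shuffle): [3 4 0 2 5 7 1 6]
After op 5 (reverse): [6 1 7 5 2 0 4 3]
After op 6 (in_shuffle): [2 6 0 1 4 7 3 5]
After op 7 (cut(5)): [7 3 5 2 6 0 1 4]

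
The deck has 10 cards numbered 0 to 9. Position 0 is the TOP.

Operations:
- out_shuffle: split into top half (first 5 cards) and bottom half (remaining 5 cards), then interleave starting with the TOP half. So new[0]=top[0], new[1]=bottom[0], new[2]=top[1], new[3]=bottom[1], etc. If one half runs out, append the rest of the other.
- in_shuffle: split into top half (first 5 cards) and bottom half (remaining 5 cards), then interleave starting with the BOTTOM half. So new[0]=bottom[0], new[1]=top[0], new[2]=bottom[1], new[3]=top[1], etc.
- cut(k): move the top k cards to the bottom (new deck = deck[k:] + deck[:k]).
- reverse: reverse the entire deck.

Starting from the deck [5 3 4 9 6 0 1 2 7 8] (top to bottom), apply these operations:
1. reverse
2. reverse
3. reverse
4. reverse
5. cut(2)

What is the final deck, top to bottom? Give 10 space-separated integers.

After op 1 (reverse): [8 7 2 1 0 6 9 4 3 5]
After op 2 (reverse): [5 3 4 9 6 0 1 2 7 8]
After op 3 (reverse): [8 7 2 1 0 6 9 4 3 5]
After op 4 (reverse): [5 3 4 9 6 0 1 2 7 8]
After op 5 (cut(2)): [4 9 6 0 1 2 7 8 5 3]

Answer: 4 9 6 0 1 2 7 8 5 3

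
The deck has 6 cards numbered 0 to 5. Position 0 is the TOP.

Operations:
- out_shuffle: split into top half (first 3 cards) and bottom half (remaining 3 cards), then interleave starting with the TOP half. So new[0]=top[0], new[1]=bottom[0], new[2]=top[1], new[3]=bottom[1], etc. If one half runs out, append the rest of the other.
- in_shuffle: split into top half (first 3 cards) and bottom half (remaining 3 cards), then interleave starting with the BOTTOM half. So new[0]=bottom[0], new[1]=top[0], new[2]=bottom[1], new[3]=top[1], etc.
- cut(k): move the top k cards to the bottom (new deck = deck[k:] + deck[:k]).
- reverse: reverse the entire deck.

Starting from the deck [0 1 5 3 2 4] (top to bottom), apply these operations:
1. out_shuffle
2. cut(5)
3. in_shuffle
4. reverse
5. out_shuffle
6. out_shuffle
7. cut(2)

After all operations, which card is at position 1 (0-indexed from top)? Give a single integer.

After op 1 (out_shuffle): [0 3 1 2 5 4]
After op 2 (cut(5)): [4 0 3 1 2 5]
After op 3 (in_shuffle): [1 4 2 0 5 3]
After op 4 (reverse): [3 5 0 2 4 1]
After op 5 (out_shuffle): [3 2 5 4 0 1]
After op 6 (out_shuffle): [3 4 2 0 5 1]
After op 7 (cut(2)): [2 0 5 1 3 4]
Position 1: card 0.

Answer: 0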